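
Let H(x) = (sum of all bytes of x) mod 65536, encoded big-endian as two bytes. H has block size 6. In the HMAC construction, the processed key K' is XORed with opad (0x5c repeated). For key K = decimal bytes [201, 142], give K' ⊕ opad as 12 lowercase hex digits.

95d25c5c5c5c

Key decimal bytes [201, 142] = c9 8e is 2 bytes ≤ B = 6; zero-pad to 6 bytes: K' = c9 8e 00 00 00 00.
XOR each byte with 0x5c: c9⊕5c=95, 8e⊕5c=d2, 00⊕5c=5c, 00⊕5c=5c, 00⊕5c=5c, 00⊕5c=5c.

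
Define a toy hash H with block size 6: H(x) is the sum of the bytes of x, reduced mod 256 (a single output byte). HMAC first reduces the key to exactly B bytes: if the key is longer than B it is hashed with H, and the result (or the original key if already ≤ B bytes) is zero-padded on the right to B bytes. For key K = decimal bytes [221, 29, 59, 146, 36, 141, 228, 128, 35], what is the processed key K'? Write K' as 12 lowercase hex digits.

|K| = 9 > B = 6, so first hash the key.
H(K): sum = 221+29+59+146+36+141+228+128+35 = 1023; mod 256 = 255 → ff.
Zero-pad H(K) = ff to 6 bytes: K' = ff 00 00 00 00 00.

ff0000000000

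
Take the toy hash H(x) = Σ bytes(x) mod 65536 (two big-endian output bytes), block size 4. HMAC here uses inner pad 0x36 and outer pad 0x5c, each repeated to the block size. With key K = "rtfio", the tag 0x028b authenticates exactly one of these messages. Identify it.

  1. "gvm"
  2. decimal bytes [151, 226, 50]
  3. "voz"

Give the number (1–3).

Key "rtfio" = 72 74 66 69 6f is 5 bytes > B = 4, so hash it first: H(key) = 02 24, then zero-pad to 4 bytes: K' = 02 24 00 00.
K' ⊕ ipad = 34 12 36 36; K' ⊕ opad = 5e 78 5c 5c.
m1: inner = H(34 12 36 36 67 76 6d) = 01 fc; tag = H(5e 78 5c 5c 01 fc) = 028b ← matches
m2: inner = H(34 12 36 36 97 e2 32) = 02 5d; tag = H(5e 78 5c 5c 02 5d) = 01ed
m3: inner = H(34 12 36 36 76 6f 7a) = 02 11; tag = H(5e 78 5c 5c 02 11) = 01a1

1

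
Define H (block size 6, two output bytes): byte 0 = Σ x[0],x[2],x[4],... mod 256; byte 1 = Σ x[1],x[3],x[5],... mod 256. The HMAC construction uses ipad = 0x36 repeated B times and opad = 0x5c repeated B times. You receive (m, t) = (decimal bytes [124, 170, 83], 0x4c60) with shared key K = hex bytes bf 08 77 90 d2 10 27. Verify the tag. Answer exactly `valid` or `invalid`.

Key hex bytes bf 08 77 90 d2 10 27 is 7 bytes > B = 6, so hash it first: H(key) = 2f a8, then zero-pad to 6 bytes: K' = 2f a8 00 00 00 00.
K' ⊕ ipad = 19 9e 36 36 36 36; K' ⊕ opad = 73 f4 5c 5c 5c 5c.
Inner hash: even-index sum = 340 mod 256 = 84; odd-index sum = 436 mod 256 = 180 → 54 b4.
Outer hash (recomputed tag): even-index sum = 383 mod 256 = 127; odd-index sum = 608 mod 256 = 96 → 7f 60.
Recomputed tag = 7f60; claimed = 4c60 → mismatch.

invalid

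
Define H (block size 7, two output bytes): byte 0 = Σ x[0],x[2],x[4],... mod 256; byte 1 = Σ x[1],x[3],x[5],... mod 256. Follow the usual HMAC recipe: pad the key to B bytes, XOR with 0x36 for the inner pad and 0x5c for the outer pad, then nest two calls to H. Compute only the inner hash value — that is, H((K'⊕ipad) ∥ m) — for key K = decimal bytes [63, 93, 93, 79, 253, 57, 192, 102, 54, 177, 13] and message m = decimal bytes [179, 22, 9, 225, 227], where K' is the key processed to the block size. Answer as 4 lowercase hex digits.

Key decimal bytes [63, 93, 93, 79, 253, 57, 192, 102, 54, 177, 13] = 3f 5d 5d 4f fd 39 c0 66 36 b1 0d is 11 bytes > B = 7, so hash it first: H(key) = 9c fc, then zero-pad to 7 bytes: K' = 9c fc 00 00 00 00 00.
K' ⊕ ipad = aa ca 36 36 36 36 36.
Inner input = aa ca 36 36 36 36 36 ∥ b3 16 09 e1 e3.
Inner hash: even-index sum = 579 mod 256 = 67; odd-index sum = 725 mod 256 = 213 → 43 d5.

43d5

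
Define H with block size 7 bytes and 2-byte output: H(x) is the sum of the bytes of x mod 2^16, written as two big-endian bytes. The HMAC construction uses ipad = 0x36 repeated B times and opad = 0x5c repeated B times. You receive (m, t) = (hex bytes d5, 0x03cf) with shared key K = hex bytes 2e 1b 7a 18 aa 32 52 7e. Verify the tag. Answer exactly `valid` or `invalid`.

valid

Key hex bytes 2e 1b 7a 18 aa 32 52 7e is 8 bytes > B = 7, so hash it first: H(key) = 02 87, then zero-pad to 7 bytes: K' = 02 87 00 00 00 00 00.
K' ⊕ ipad = 34 b1 36 36 36 36 36; K' ⊕ opad = 5e db 5c 5c 5c 5c 5c.
Inner hash: sum = 52+177+54+54+54+54+54+213 = 712 → 02 c8.
Outer hash (recomputed tag): sum = 94+219+92+92+92+92+92+2+200 = 975 → 03 cf.
Recomputed tag = 03cf; claimed = 03cf → match.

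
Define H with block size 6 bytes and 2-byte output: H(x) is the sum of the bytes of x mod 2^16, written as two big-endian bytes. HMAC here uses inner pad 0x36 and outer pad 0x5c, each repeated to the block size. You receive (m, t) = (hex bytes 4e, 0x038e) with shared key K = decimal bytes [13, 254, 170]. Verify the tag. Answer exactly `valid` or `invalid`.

valid

Key decimal bytes [13, 254, 170] = 0d fe aa is 3 bytes ≤ B = 6; zero-pad to 6 bytes: K' = 0d fe aa 00 00 00.
K' ⊕ ipad = 3b c8 9c 36 36 36; K' ⊕ opad = 51 a2 f6 5c 5c 5c.
Inner hash: sum = 59+200+156+54+54+54+78 = 655 → 02 8f.
Outer hash (recomputed tag): sum = 81+162+246+92+92+92+2+143 = 910 → 03 8e.
Recomputed tag = 038e; claimed = 038e → match.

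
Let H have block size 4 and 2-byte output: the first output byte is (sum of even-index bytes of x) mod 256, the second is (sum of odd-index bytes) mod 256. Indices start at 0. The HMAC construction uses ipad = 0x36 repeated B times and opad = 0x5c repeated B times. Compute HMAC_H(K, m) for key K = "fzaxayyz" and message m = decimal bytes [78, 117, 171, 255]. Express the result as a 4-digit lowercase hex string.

1f92

Key "fzaxayyz" = 66 7a 61 78 61 79 79 7a is 8 bytes > B = 4, so hash it first: H(key) = a1 e5, then zero-pad to 4 bytes: K' = a1 e5 00 00.
K' ⊕ ipad = 97 d3 36 36.  K' ⊕ opad = fd b9 5c 5c.
Inner input = (K'⊕ipad) ∥ m = 97 d3 36 36 ∥ 4e 75 ab ff.
Inner hash: even-index sum = 454 mod 256 = 198; odd-index sum = 637 mod 256 = 125 → c6 7d.
Outer input = (K'⊕opad) ∥ inner = fd b9 5c 5c ∥ c6 7d.
Outer hash (tag): even-index sum = 543 mod 256 = 31; odd-index sum = 402 mod 256 = 146 → 1f 92.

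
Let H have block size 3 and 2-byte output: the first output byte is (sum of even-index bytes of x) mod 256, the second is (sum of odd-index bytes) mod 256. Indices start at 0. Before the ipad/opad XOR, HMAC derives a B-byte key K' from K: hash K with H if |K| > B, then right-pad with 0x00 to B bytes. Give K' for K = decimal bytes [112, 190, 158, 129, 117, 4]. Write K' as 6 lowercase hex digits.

834300

|K| = 6 > B = 3, so first hash the key.
H(K): even-index sum = 387 mod 256 = 131; odd-index sum = 323 mod 256 = 67 → 83 43.
Zero-pad H(K) = 83 43 to 3 bytes: K' = 83 43 00.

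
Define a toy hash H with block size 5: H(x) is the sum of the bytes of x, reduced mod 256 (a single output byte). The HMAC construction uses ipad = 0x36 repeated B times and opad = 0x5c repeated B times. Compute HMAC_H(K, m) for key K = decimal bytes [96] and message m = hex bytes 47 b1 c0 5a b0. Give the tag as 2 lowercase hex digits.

Key decimal bytes [96] = 60 is 1 byte ≤ B = 5; zero-pad to 5 bytes: K' = 60 00 00 00 00.
K' ⊕ ipad = 56 36 36 36 36.  K' ⊕ opad = 3c 5c 5c 5c 5c.
Inner input = (K'⊕ipad) ∥ m = 56 36 36 36 36 ∥ 47 b1 c0 5a b0.
Inner hash: sum = 86+54+54+54+54+71+177+192+90+176 = 1008; mod 256 = 240 → f0.
Outer input = (K'⊕opad) ∥ inner = 3c 5c 5c 5c 5c ∥ f0.
Outer hash (tag): sum = 60+92+92+92+92+240 = 668; mod 256 = 156 → 9c.

9c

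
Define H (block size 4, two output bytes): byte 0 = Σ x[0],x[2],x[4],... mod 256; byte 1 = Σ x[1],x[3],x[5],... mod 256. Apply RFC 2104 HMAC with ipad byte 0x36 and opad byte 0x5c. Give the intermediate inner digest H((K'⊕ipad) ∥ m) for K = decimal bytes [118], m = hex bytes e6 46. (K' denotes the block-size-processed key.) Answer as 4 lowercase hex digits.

5cb2

Key decimal bytes [118] = 76 is 1 byte ≤ B = 4; zero-pad to 4 bytes: K' = 76 00 00 00.
K' ⊕ ipad = 40 36 36 36.
Inner input = 40 36 36 36 ∥ e6 46.
Inner hash: even-index sum = 348 mod 256 = 92; odd-index sum = 178 mod 256 = 178 → 5c b2.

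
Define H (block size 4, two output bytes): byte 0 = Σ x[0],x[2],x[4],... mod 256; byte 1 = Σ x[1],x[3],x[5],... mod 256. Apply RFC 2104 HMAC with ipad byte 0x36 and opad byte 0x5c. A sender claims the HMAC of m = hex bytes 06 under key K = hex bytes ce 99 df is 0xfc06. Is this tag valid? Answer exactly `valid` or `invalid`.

Key hex bytes ce 99 df is 3 bytes ≤ B = 4; zero-pad to 4 bytes: K' = ce 99 df 00.
K' ⊕ ipad = f8 af e9 36; K' ⊕ opad = 92 c5 83 5c.
Inner hash: even-index sum = 487 mod 256 = 231; odd-index sum = 229 mod 256 = 229 → e7 e5.
Outer hash (recomputed tag): even-index sum = 508 mod 256 = 252; odd-index sum = 518 mod 256 = 6 → fc 06.
Recomputed tag = fc06; claimed = fc06 → match.

valid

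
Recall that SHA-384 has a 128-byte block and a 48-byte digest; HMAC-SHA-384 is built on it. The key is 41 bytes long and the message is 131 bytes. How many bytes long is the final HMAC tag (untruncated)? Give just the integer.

48

The tag is one SHA-384 digest: 48 bytes.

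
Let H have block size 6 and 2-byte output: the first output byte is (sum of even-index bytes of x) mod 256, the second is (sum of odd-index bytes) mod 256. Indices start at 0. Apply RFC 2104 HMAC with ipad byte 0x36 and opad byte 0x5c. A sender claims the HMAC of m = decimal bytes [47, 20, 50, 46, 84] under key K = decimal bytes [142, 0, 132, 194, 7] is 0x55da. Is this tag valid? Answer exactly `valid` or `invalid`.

Key decimal bytes [142, 0, 132, 194, 7] = 8e 00 84 c2 07 is 5 bytes ≤ B = 6; zero-pad to 6 bytes: K' = 8e 00 84 c2 07 00.
K' ⊕ ipad = b8 36 b2 f4 31 36; K' ⊕ opad = d2 5c d8 9e 5b 5c.
Inner hash: even-index sum = 592 mod 256 = 80; odd-index sum = 418 mod 256 = 162 → 50 a2.
Outer hash (recomputed tag): even-index sum = 597 mod 256 = 85; odd-index sum = 504 mod 256 = 248 → 55 f8.
Recomputed tag = 55f8; claimed = 55da → mismatch.

invalid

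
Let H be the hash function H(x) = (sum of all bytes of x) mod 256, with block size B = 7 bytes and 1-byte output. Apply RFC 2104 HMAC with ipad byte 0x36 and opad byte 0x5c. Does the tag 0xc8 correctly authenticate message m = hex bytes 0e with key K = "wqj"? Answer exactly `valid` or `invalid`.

valid

Key "wqj" = 77 71 6a is 3 bytes ≤ B = 7; zero-pad to 7 bytes: K' = 77 71 6a 00 00 00 00.
K' ⊕ ipad = 41 47 5c 36 36 36 36; K' ⊕ opad = 2b 2d 36 5c 5c 5c 5c.
Inner hash: sum = 65+71+92+54+54+54+54+14 = 458; mod 256 = 202 → ca.
Outer hash (recomputed tag): sum = 43+45+54+92+92+92+92+202 = 712; mod 256 = 200 → c8.
Recomputed tag = c8; claimed = c8 → match.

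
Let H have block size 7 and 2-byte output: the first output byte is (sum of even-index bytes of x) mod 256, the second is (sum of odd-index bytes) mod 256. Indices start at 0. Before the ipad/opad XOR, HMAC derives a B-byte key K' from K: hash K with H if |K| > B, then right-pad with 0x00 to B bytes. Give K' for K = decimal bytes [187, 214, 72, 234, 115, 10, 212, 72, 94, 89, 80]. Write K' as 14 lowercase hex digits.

|K| = 11 > B = 7, so first hash the key.
H(K): even-index sum = 760 mod 256 = 248; odd-index sum = 619 mod 256 = 107 → f8 6b.
Zero-pad H(K) = f8 6b to 7 bytes: K' = f8 6b 00 00 00 00 00.

f86b0000000000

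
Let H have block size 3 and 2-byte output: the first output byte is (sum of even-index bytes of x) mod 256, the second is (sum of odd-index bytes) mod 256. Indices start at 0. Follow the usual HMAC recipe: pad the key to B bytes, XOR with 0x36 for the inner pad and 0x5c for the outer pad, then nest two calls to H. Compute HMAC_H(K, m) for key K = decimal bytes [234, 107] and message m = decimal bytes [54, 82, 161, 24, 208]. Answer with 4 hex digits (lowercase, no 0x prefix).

Key decimal bytes [234, 107] = ea 6b is 2 bytes ≤ B = 3; zero-pad to 3 bytes: K' = ea 6b 00.
K' ⊕ ipad = dc 5d 36.  K' ⊕ opad = b6 37 5c.
Inner input = (K'⊕ipad) ∥ m = dc 5d 36 ∥ 36 52 a1 18 d0.
Inner hash: even-index sum = 380 mod 256 = 124; odd-index sum = 516 mod 256 = 4 → 7c 04.
Outer input = (K'⊕opad) ∥ inner = b6 37 5c ∥ 7c 04.
Outer hash (tag): even-index sum = 278 mod 256 = 22; odd-index sum = 179 mod 256 = 179 → 16 b3.

16b3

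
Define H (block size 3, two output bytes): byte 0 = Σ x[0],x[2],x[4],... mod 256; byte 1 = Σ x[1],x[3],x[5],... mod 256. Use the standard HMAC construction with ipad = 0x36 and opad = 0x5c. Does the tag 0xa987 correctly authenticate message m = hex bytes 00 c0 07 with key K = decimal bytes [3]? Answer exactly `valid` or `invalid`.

invalid

Key decimal bytes [3] = 03 is 1 byte ≤ B = 3; zero-pad to 3 bytes: K' = 03 00 00.
K' ⊕ ipad = 35 36 36; K' ⊕ opad = 5f 5c 5c.
Inner hash: even-index sum = 299 mod 256 = 43; odd-index sum = 61 mod 256 = 61 → 2b 3d.
Outer hash (recomputed tag): even-index sum = 248 mod 256 = 248; odd-index sum = 135 mod 256 = 135 → f8 87.
Recomputed tag = f887; claimed = a987 → mismatch.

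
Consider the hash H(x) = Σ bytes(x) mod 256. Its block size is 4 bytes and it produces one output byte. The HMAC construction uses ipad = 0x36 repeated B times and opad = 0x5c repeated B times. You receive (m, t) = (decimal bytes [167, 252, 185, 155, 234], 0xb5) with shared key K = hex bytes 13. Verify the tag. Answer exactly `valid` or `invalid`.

Key hex bytes 13 is 1 byte ≤ B = 4; zero-pad to 4 bytes: K' = 13 00 00 00.
K' ⊕ ipad = 25 36 36 36; K' ⊕ opad = 4f 5c 5c 5c.
Inner hash: sum = 37+54+54+54+167+252+185+155+234 = 1192; mod 256 = 168 → a8.
Outer hash (recomputed tag): sum = 79+92+92+92+168 = 523; mod 256 = 11 → 0b.
Recomputed tag = 0b; claimed = b5 → mismatch.

invalid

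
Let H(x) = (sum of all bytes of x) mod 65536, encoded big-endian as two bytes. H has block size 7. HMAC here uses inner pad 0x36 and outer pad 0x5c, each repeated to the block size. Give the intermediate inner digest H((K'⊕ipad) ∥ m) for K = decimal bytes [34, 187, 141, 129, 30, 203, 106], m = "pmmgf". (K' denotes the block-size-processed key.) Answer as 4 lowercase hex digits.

05ab

Key decimal bytes [34, 187, 141, 129, 30, 203, 106] = 22 bb 8d 81 1e cb 6a is exactly B = 7 bytes: K' = 22 bb 8d 81 1e cb 6a.
K' ⊕ ipad = 14 8d bb b7 28 fd 5c.
Inner input = 14 8d bb b7 28 fd 5c ∥ 70 6d 6d 67 66.
Inner hash: sum = 20+141+187+183+40+253+92+112+109+109+103+102 = 1451 → 05 ab.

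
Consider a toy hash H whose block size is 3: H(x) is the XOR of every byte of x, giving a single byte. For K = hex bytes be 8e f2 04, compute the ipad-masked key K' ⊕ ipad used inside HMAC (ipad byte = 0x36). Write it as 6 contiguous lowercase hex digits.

f03636

Key hex bytes be 8e f2 04 is 4 bytes > B = 3, so hash it first: H(key) = c6, then zero-pad to 3 bytes: K' = c6 00 00.
XOR each byte with 0x36: c6⊕36=f0, 00⊕36=36, 00⊕36=36.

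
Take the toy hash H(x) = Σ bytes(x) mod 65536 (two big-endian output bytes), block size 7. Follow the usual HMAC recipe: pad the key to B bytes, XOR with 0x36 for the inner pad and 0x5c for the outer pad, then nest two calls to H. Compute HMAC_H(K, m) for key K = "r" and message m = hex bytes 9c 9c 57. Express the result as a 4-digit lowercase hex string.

Key "r" = 72 is 1 byte ≤ B = 7; zero-pad to 7 bytes: K' = 72 00 00 00 00 00 00.
K' ⊕ ipad = 44 36 36 36 36 36 36.  K' ⊕ opad = 2e 5c 5c 5c 5c 5c 5c.
Inner input = (K'⊕ipad) ∥ m = 44 36 36 36 36 36 36 ∥ 9c 9c 57.
Inner hash: sum = 68+54+54+54+54+54+54+156+156+87 = 791 → 03 17.
Outer input = (K'⊕opad) ∥ inner = 2e 5c 5c 5c 5c 5c 5c ∥ 03 17.
Outer hash (tag): sum = 46+92+92+92+92+92+92+3+23 = 624 → 02 70.

0270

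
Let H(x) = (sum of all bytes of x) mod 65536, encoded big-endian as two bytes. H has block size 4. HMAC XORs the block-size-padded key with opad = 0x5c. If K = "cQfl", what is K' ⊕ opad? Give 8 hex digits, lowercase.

Key "cQfl" = 63 51 66 6c is exactly B = 4 bytes: K' = 63 51 66 6c.
XOR each byte with 0x5c: 63⊕5c=3f, 51⊕5c=0d, 66⊕5c=3a, 6c⊕5c=30.

3f0d3a30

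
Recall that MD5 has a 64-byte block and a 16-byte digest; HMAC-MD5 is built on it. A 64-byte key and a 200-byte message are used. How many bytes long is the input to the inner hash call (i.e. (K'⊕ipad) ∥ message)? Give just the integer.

264

Key is 64 ≤ 64 bytes, zero-padded: |K'| = 64.
Inner input = (K'⊕ipad) ∥ m → 64 + 200 = 264 bytes.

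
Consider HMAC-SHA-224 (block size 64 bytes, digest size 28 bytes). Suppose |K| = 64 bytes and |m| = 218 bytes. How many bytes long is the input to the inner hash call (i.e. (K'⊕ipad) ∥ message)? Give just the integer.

282

Key is 64 ≤ 64 bytes, zero-padded: |K'| = 64.
Inner input = (K'⊕ipad) ∥ m → 64 + 218 = 282 bytes.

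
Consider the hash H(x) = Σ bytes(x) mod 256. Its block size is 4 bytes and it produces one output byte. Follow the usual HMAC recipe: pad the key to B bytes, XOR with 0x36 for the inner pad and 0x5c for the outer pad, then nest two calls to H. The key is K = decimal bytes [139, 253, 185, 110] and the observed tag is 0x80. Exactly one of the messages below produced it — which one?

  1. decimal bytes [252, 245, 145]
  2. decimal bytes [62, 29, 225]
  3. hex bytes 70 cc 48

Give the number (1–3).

Key decimal bytes [139, 253, 185, 110] = 8b fd b9 6e is exactly B = 4 bytes: K' = 8b fd b9 6e.
K' ⊕ ipad = bd cb 8f 58; K' ⊕ opad = d7 a1 e5 32.
m1: inner = H(bd cb 8f 58 fc f5 91) = f1; tag = H(d7 a1 e5 32 f1) = 80 ← matches
m2: inner = H(bd cb 8f 58 3e 1d e1) = ab; tag = H(d7 a1 e5 32 ab) = 3a
m3: inner = H(bd cb 8f 58 70 cc 48) = f3; tag = H(d7 a1 e5 32 f3) = 82

1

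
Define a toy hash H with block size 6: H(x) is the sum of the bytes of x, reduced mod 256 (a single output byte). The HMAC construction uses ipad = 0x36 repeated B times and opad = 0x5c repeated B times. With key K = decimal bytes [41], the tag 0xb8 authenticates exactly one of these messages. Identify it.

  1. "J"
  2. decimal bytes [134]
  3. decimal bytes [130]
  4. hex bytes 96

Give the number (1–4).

1

Key decimal bytes [41] = 29 is 1 byte ≤ B = 6; zero-pad to 6 bytes: K' = 29 00 00 00 00 00.
K' ⊕ ipad = 1f 36 36 36 36 36; K' ⊕ opad = 75 5c 5c 5c 5c 5c.
m1: inner = H(1f 36 36 36 36 36 4a) = 77; tag = H(75 5c 5c 5c 5c 5c 77) = b8 ← matches
m2: inner = H(1f 36 36 36 36 36 86) = b3; tag = H(75 5c 5c 5c 5c 5c b3) = f4
m3: inner = H(1f 36 36 36 36 36 82) = af; tag = H(75 5c 5c 5c 5c 5c af) = f0
m4: inner = H(1f 36 36 36 36 36 96) = c3; tag = H(75 5c 5c 5c 5c 5c c3) = 04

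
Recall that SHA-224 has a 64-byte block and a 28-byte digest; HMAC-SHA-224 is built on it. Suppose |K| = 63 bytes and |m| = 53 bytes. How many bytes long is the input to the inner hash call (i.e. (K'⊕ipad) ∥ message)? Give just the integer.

117

Key is 63 ≤ 64 bytes, zero-padded: |K'| = 64.
Inner input = (K'⊕ipad) ∥ m → 64 + 53 = 117 bytes.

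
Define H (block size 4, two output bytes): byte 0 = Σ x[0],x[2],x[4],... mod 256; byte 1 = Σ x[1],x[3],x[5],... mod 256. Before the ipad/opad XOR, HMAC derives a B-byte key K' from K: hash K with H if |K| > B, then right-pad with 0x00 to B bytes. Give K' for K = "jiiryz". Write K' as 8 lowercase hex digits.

4c550000

|K| = 6 > B = 4, so first hash the key.
H(K): even-index sum = 332 mod 256 = 76; odd-index sum = 341 mod 256 = 85 → 4c 55.
Zero-pad H(K) = 4c 55 to 4 bytes: K' = 4c 55 00 00.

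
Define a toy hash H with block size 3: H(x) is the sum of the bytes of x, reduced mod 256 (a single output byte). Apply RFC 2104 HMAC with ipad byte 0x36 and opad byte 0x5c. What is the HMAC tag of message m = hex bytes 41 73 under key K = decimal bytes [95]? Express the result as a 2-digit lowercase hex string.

44

Key decimal bytes [95] = 5f is 1 byte ≤ B = 3; zero-pad to 3 bytes: K' = 5f 00 00.
K' ⊕ ipad = 69 36 36.  K' ⊕ opad = 03 5c 5c.
Inner input = (K'⊕ipad) ∥ m = 69 36 36 ∥ 41 73.
Inner hash: sum = 105+54+54+65+115 = 393; mod 256 = 137 → 89.
Outer input = (K'⊕opad) ∥ inner = 03 5c 5c ∥ 89.
Outer hash (tag): sum = 3+92+92+137 = 324; mod 256 = 68 → 44.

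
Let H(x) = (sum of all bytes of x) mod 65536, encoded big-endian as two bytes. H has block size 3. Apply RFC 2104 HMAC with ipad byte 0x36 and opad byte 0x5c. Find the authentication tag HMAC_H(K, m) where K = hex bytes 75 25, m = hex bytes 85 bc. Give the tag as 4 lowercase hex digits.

Key hex bytes 75 25 is 2 bytes ≤ B = 3; zero-pad to 3 bytes: K' = 75 25 00.
K' ⊕ ipad = 43 13 36.  K' ⊕ opad = 29 79 5c.
Inner input = (K'⊕ipad) ∥ m = 43 13 36 ∥ 85 bc.
Inner hash: sum = 67+19+54+133+188 = 461 → 01 cd.
Outer input = (K'⊕opad) ∥ inner = 29 79 5c ∥ 01 cd.
Outer hash (tag): sum = 41+121+92+1+205 = 460 → 01 cc.

01cc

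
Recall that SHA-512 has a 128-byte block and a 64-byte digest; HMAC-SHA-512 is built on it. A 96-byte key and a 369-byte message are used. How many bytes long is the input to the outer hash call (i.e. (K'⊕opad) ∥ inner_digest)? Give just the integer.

Key is 96 ≤ 128 bytes, zero-padded: |K'| = 128.
Outer input = (K'⊕opad) ∥ H(inner) → 128 + 64 = 192 bytes.

192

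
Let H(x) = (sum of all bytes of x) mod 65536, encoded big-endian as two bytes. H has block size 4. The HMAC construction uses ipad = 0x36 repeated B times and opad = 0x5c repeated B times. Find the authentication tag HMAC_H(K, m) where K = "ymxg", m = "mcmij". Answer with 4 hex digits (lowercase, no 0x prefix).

0111

Key "ymxg" = 79 6d 78 67 is exactly B = 4 bytes: K' = 79 6d 78 67.
K' ⊕ ipad = 4f 5b 4e 51.  K' ⊕ opad = 25 31 24 3b.
Inner input = (K'⊕ipad) ∥ m = 4f 5b 4e 51 ∥ 6d 63 6d 69 6a.
Inner hash: sum = 79+91+78+81+109+99+109+105+106 = 857 → 03 59.
Outer input = (K'⊕opad) ∥ inner = 25 31 24 3b ∥ 03 59.
Outer hash (tag): sum = 37+49+36+59+3+89 = 273 → 01 11.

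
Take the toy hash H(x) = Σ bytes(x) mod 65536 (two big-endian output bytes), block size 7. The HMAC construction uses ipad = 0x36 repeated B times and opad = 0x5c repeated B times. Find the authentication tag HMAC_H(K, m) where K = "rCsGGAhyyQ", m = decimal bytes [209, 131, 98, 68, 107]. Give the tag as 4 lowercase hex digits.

Key "rCsGGAhyyQ" = 72 43 73 47 47 41 68 79 79 51 is 10 bytes > B = 7, so hash it first: H(key) = 03 a2, then zero-pad to 7 bytes: K' = 03 a2 00 00 00 00 00.
K' ⊕ ipad = 35 94 36 36 36 36 36.  K' ⊕ opad = 5f fe 5c 5c 5c 5c 5c.
Inner input = (K'⊕ipad) ∥ m = 35 94 36 36 36 36 36 ∥ d1 83 62 44 6b.
Inner hash: sum = 53+148+54+54+54+54+54+209+131+98+68+107 = 1084 → 04 3c.
Outer input = (K'⊕opad) ∥ inner = 5f fe 5c 5c 5c 5c 5c ∥ 04 3c.
Outer hash (tag): sum = 95+254+92+92+92+92+92+4+60 = 873 → 03 69.

0369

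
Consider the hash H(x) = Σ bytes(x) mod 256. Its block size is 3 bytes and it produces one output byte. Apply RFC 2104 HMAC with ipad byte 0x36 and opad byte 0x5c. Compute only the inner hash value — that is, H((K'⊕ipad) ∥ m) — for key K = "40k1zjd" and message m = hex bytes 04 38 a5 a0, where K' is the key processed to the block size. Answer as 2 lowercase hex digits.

Key "40k1zjd" = 34 30 6b 31 7a 6a 64 is 7 bytes > B = 3, so hash it first: H(key) = 48, then zero-pad to 3 bytes: K' = 48 00 00.
K' ⊕ ipad = 7e 36 36.
Inner input = 7e 36 36 ∥ 04 38 a5 a0.
Inner hash: sum = 126+54+54+4+56+165+160 = 619; mod 256 = 107 → 6b.

6b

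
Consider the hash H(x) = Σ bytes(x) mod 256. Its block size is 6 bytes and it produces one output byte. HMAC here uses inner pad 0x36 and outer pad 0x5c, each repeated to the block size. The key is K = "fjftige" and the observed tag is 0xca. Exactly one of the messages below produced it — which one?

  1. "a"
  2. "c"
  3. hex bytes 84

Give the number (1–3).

Key "fjftige" = 66 6a 66 74 69 67 65 is 7 bytes > B = 6, so hash it first: H(key) = df, then zero-pad to 6 bytes: K' = df 00 00 00 00 00.
K' ⊕ ipad = e9 36 36 36 36 36; K' ⊕ opad = 83 5c 5c 5c 5c 5c.
m1: inner = H(e9 36 36 36 36 36 61) = 58; tag = H(83 5c 5c 5c 5c 5c 58) = a7
m2: inner = H(e9 36 36 36 36 36 63) = 5a; tag = H(83 5c 5c 5c 5c 5c 5a) = a9
m3: inner = H(e9 36 36 36 36 36 84) = 7b; tag = H(83 5c 5c 5c 5c 5c 7b) = ca ← matches

3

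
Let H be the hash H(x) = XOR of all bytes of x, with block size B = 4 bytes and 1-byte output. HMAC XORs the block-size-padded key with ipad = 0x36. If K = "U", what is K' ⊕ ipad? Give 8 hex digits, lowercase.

63363636

Key "U" = 55 is 1 byte ≤ B = 4; zero-pad to 4 bytes: K' = 55 00 00 00.
XOR each byte with 0x36: 55⊕36=63, 00⊕36=36, 00⊕36=36, 00⊕36=36.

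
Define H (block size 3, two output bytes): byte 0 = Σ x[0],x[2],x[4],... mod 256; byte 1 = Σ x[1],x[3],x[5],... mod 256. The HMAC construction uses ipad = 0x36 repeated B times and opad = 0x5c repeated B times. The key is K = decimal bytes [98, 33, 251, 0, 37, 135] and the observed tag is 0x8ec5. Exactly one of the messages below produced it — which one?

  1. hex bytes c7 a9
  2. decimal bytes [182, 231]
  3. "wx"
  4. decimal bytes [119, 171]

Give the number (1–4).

2

Key decimal bytes [98, 33, 251, 0, 37, 135] = 62 21 fb 00 25 87 is 6 bytes > B = 3, so hash it first: H(key) = 82 a8, then zero-pad to 3 bytes: K' = 82 a8 00.
K' ⊕ ipad = b4 9e 36; K' ⊕ opad = de f4 5c.
m1: inner = H(b4 9e 36 c7 a9) = 93 65; tag = H(de f4 5c 93 65) = 9f87
m2: inner = H(b4 9e 36 b6 e7) = d1 54; tag = H(de f4 5c d1 54) = 8ec5 ← matches
m3: inner = H(b4 9e 36 77 78) = 62 15; tag = H(de f4 5c 62 15) = 4f56
m4: inner = H(b4 9e 36 77 ab) = 95 15; tag = H(de f4 5c 95 15) = 4f89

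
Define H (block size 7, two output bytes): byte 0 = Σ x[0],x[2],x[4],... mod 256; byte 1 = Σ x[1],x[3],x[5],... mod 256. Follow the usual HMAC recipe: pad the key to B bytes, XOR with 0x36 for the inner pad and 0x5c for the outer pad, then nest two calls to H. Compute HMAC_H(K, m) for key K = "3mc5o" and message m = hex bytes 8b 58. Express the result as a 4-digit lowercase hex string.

5c37

Key "3mc5o" = 33 6d 63 35 6f is 5 bytes ≤ B = 7; zero-pad to 7 bytes: K' = 33 6d 63 35 6f 00 00.
K' ⊕ ipad = 05 5b 55 03 59 36 36.  K' ⊕ opad = 6f 31 3f 69 33 5c 5c.
Inner input = (K'⊕ipad) ∥ m = 05 5b 55 03 59 36 36 ∥ 8b 58.
Inner hash: even-index sum = 321 mod 256 = 65; odd-index sum = 287 mod 256 = 31 → 41 1f.
Outer input = (K'⊕opad) ∥ inner = 6f 31 3f 69 33 5c 5c ∥ 41 1f.
Outer hash (tag): even-index sum = 348 mod 256 = 92; odd-index sum = 311 mod 256 = 55 → 5c 37.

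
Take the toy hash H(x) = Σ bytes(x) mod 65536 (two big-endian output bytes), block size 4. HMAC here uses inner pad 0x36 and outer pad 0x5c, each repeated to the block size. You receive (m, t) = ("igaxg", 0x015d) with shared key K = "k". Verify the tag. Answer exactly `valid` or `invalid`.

valid

Key "k" = 6b is 1 byte ≤ B = 4; zero-pad to 4 bytes: K' = 6b 00 00 00.
K' ⊕ ipad = 5d 36 36 36; K' ⊕ opad = 37 5c 5c 5c.
Inner hash: sum = 93+54+54+54+105+103+97+120+103 = 783 → 03 0f.
Outer hash (recomputed tag): sum = 55+92+92+92+3+15 = 349 → 01 5d.
Recomputed tag = 015d; claimed = 015d → match.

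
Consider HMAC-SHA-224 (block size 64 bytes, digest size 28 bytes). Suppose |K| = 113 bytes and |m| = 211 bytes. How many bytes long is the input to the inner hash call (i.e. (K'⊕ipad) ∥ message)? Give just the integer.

Key is 113 > 64 bytes, so it is hashed to 28 bytes then zero-padded to 64: |K'| = 64.
Inner input = (K'⊕ipad) ∥ m → 64 + 211 = 275 bytes.

275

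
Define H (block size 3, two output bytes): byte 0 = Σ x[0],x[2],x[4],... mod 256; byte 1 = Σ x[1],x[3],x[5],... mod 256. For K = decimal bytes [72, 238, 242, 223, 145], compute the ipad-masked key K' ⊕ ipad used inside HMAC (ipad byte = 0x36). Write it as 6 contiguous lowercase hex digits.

fdfb36

Key decimal bytes [72, 238, 242, 223, 145] = 48 ee f2 df 91 is 5 bytes > B = 3, so hash it first: H(key) = cb cd, then zero-pad to 3 bytes: K' = cb cd 00.
XOR each byte with 0x36: cb⊕36=fd, cd⊕36=fb, 00⊕36=36.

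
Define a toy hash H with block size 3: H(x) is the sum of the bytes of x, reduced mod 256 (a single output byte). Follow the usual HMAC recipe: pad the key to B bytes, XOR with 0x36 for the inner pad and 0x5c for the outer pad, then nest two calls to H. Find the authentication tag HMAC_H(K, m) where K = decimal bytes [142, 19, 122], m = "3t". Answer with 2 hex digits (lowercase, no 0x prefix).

Key decimal bytes [142, 19, 122] = 8e 13 7a is exactly B = 3 bytes: K' = 8e 13 7a.
K' ⊕ ipad = b8 25 4c.  K' ⊕ opad = d2 4f 26.
Inner input = (K'⊕ipad) ∥ m = b8 25 4c ∥ 33 74.
Inner hash: sum = 184+37+76+51+116 = 464; mod 256 = 208 → d0.
Outer input = (K'⊕opad) ∥ inner = d2 4f 26 ∥ d0.
Outer hash (tag): sum = 210+79+38+208 = 535; mod 256 = 23 → 17.

17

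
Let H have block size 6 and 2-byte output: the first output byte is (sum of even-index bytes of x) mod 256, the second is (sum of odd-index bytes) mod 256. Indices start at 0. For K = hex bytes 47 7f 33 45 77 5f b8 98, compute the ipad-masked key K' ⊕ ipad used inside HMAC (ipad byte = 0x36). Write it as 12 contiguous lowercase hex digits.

9f8d36363636

Key hex bytes 47 7f 33 45 77 5f b8 98 is 8 bytes > B = 6, so hash it first: H(key) = a9 bb, then zero-pad to 6 bytes: K' = a9 bb 00 00 00 00.
XOR each byte with 0x36: a9⊕36=9f, bb⊕36=8d, 00⊕36=36, 00⊕36=36, 00⊕36=36, 00⊕36=36.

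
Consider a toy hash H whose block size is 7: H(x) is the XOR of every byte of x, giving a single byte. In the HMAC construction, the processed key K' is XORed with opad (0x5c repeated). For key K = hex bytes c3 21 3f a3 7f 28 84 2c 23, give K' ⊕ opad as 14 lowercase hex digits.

Key hex bytes c3 21 3f a3 7f 28 84 2c 23 is 9 bytes > B = 7, so hash it first: H(key) = a2, then zero-pad to 7 bytes: K' = a2 00 00 00 00 00 00.
XOR each byte with 0x5c: a2⊕5c=fe, 00⊕5c=5c, 00⊕5c=5c, 00⊕5c=5c, 00⊕5c=5c, 00⊕5c=5c, 00⊕5c=5c.

fe5c5c5c5c5c5c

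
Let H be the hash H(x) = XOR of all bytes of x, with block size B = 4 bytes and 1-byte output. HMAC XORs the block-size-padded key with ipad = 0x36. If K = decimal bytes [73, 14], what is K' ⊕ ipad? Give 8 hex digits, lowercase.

Key decimal bytes [73, 14] = 49 0e is 2 bytes ≤ B = 4; zero-pad to 4 bytes: K' = 49 0e 00 00.
XOR each byte with 0x36: 49⊕36=7f, 0e⊕36=38, 00⊕36=36, 00⊕36=36.

7f383636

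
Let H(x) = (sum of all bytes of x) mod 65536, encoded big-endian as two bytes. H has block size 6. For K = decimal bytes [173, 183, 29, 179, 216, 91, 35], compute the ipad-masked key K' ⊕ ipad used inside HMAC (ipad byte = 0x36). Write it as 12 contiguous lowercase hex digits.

35bc36363636

Key decimal bytes [173, 183, 29, 179, 216, 91, 35] = ad b7 1d b3 d8 5b 23 is 7 bytes > B = 6, so hash it first: H(key) = 03 8a, then zero-pad to 6 bytes: K' = 03 8a 00 00 00 00.
XOR each byte with 0x36: 03⊕36=35, 8a⊕36=bc, 00⊕36=36, 00⊕36=36, 00⊕36=36, 00⊕36=36.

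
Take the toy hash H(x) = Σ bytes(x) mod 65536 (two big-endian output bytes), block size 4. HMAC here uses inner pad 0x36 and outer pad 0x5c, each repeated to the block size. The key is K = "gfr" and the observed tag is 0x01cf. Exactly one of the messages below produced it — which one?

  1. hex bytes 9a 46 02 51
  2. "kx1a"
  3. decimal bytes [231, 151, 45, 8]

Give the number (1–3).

Key "gfr" = 67 66 72 is 3 bytes ≤ B = 4; zero-pad to 4 bytes: K' = 67 66 72 00.
K' ⊕ ipad = 51 50 44 36; K' ⊕ opad = 3b 3a 2e 5c.
m1: inner = H(51 50 44 36 9a 46 02 51) = 02 4e; tag = H(3b 3a 2e 5c 02 4e) = 014f
m2: inner = H(51 50 44 36 6b 78 31 61) = 02 90; tag = H(3b 3a 2e 5c 02 90) = 0191
m3: inner = H(51 50 44 36 e7 97 2d 08) = 02 ce; tag = H(3b 3a 2e 5c 02 ce) = 01cf ← matches

3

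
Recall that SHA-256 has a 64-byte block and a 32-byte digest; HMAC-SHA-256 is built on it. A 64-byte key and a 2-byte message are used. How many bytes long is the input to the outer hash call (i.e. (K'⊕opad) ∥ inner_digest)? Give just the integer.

96

Key is 64 ≤ 64 bytes, zero-padded: |K'| = 64.
Outer input = (K'⊕opad) ∥ H(inner) → 64 + 32 = 96 bytes.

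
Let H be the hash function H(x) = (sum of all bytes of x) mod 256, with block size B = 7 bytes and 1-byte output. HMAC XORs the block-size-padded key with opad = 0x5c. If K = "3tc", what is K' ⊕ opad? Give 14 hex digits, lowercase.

Key "3tc" = 33 74 63 is 3 bytes ≤ B = 7; zero-pad to 7 bytes: K' = 33 74 63 00 00 00 00.
XOR each byte with 0x5c: 33⊕5c=6f, 74⊕5c=28, 63⊕5c=3f, 00⊕5c=5c, 00⊕5c=5c, 00⊕5c=5c, 00⊕5c=5c.

6f283f5c5c5c5c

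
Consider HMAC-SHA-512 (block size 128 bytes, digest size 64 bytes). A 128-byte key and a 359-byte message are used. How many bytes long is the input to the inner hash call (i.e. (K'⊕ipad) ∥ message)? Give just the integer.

487

Key is 128 ≤ 128 bytes, zero-padded: |K'| = 128.
Inner input = (K'⊕ipad) ∥ m → 128 + 359 = 487 bytes.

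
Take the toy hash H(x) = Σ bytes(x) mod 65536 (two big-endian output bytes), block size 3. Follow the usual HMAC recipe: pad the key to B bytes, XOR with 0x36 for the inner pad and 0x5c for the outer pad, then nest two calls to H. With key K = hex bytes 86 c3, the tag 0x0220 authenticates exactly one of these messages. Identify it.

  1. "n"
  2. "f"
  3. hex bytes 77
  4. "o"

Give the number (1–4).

Key hex bytes 86 c3 is 2 bytes ≤ B = 3; zero-pad to 3 bytes: K' = 86 c3 00.
K' ⊕ ipad = b0 f5 36; K' ⊕ opad = da 9f 5c.
m1: inner = H(b0 f5 36 6e) = 02 49; tag = H(da 9f 5c 02 49) = 0220 ← matches
m2: inner = H(b0 f5 36 66) = 02 41; tag = H(da 9f 5c 02 41) = 0218
m3: inner = H(b0 f5 36 77) = 02 52; tag = H(da 9f 5c 02 52) = 0229
m4: inner = H(b0 f5 36 6f) = 02 4a; tag = H(da 9f 5c 02 4a) = 0221

1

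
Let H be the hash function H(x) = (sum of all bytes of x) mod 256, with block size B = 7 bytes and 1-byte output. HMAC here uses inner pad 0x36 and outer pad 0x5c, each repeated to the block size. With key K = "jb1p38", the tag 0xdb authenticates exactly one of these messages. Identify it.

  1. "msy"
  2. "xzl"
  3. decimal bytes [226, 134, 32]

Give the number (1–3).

Key "jb1p38" = 6a 62 31 70 33 38 is 6 bytes ≤ B = 7; zero-pad to 7 bytes: K' = 6a 62 31 70 33 38 00.
K' ⊕ ipad = 5c 54 07 46 05 0e 36; K' ⊕ opad = 36 3e 6d 2c 6f 64 5c.
m1: inner = H(5c 54 07 46 05 0e 36 6d 73 79) = 9f; tag = H(36 3e 6d 2c 6f 64 5c 9f) = db ← matches
m2: inner = H(5c 54 07 46 05 0e 36 78 7a 6c) = a4; tag = H(36 3e 6d 2c 6f 64 5c a4) = e0
m3: inner = H(5c 54 07 46 05 0e 36 e2 86 20) = ce; tag = H(36 3e 6d 2c 6f 64 5c ce) = 0a

1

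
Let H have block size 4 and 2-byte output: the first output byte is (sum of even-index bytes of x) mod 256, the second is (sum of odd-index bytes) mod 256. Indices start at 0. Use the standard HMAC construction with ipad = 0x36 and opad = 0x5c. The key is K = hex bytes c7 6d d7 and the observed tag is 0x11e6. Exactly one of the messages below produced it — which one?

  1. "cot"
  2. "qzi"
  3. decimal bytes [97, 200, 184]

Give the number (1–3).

Key hex bytes c7 6d d7 is 3 bytes ≤ B = 4; zero-pad to 4 bytes: K' = c7 6d d7 00.
K' ⊕ ipad = f1 5b e1 36; K' ⊕ opad = 9b 31 8b 5c.
m1: inner = H(f1 5b e1 36 63 6f 74) = a9 00; tag = H(9b 31 8b 5c a9 00) = cf8d
m2: inner = H(f1 5b e1 36 71 7a 69) = ac 0b; tag = H(9b 31 8b 5c ac 0b) = d298
m3: inner = H(f1 5b e1 36 61 c8 b8) = eb 59; tag = H(9b 31 8b 5c eb 59) = 11e6 ← matches

3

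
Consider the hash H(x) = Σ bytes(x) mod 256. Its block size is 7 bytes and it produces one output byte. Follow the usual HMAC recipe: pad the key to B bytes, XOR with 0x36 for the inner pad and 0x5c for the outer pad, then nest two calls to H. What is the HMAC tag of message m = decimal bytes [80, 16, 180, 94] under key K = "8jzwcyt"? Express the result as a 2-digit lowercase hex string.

Key "8jzwcyt" = 38 6a 7a 77 63 79 74 is exactly B = 7 bytes: K' = 38 6a 7a 77 63 79 74.
K' ⊕ ipad = 0e 5c 4c 41 55 4f 42.  K' ⊕ opad = 64 36 26 2b 3f 25 28.
Inner input = (K'⊕ipad) ∥ m = 0e 5c 4c 41 55 4f 42 ∥ 50 10 b4 5e.
Inner hash: sum = 14+92+76+65+85+79+66+80+16+180+94 = 847; mod 256 = 79 → 4f.
Outer input = (K'⊕opad) ∥ inner = 64 36 26 2b 3f 25 28 ∥ 4f.
Outer hash (tag): sum = 100+54+38+43+63+37+40+79 = 454; mod 256 = 198 → c6.

c6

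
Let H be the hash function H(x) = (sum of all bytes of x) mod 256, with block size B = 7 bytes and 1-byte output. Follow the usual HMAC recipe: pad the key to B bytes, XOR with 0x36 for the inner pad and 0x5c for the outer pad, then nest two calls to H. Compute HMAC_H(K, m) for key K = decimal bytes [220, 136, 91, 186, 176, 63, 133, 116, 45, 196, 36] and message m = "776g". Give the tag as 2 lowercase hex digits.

e1

Key decimal bytes [220, 136, 91, 186, 176, 63, 133, 116, 45, 196, 36] = dc 88 5b ba b0 3f 85 74 2d c4 24 is 11 bytes > B = 7, so hash it first: H(key) = 76, then zero-pad to 7 bytes: K' = 76 00 00 00 00 00 00.
K' ⊕ ipad = 40 36 36 36 36 36 36.  K' ⊕ opad = 2a 5c 5c 5c 5c 5c 5c.
Inner input = (K'⊕ipad) ∥ m = 40 36 36 36 36 36 36 ∥ 37 37 36 67.
Inner hash: sum = 64+54+54+54+54+54+54+55+55+54+103 = 655; mod 256 = 143 → 8f.
Outer input = (K'⊕opad) ∥ inner = 2a 5c 5c 5c 5c 5c 5c ∥ 8f.
Outer hash (tag): sum = 42+92+92+92+92+92+92+143 = 737; mod 256 = 225 → e1.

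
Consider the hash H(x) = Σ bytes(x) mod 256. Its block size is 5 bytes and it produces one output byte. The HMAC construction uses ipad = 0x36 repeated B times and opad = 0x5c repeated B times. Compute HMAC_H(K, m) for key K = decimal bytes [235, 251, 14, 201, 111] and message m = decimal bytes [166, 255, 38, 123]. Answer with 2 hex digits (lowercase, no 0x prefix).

Key decimal bytes [235, 251, 14, 201, 111] = eb fb 0e c9 6f is exactly B = 5 bytes: K' = eb fb 0e c9 6f.
K' ⊕ ipad = dd cd 38 ff 59.  K' ⊕ opad = b7 a7 52 95 33.
Inner input = (K'⊕ipad) ∥ m = dd cd 38 ff 59 ∥ a6 ff 26 7b.
Inner hash: sum = 221+205+56+255+89+166+255+38+123 = 1408; mod 256 = 128 → 80.
Outer input = (K'⊕opad) ∥ inner = b7 a7 52 95 33 ∥ 80.
Outer hash (tag): sum = 183+167+82+149+51+128 = 760; mod 256 = 248 → f8.

f8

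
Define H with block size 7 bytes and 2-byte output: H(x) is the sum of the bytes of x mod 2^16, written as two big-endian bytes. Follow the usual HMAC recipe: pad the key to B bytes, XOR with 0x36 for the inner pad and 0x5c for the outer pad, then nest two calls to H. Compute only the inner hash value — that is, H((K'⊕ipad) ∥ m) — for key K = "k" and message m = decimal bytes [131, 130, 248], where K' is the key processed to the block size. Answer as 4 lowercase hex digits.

039e

Key "k" = 6b is 1 byte ≤ B = 7; zero-pad to 7 bytes: K' = 6b 00 00 00 00 00 00.
K' ⊕ ipad = 5d 36 36 36 36 36 36.
Inner input = 5d 36 36 36 36 36 36 ∥ 83 82 f8.
Inner hash: sum = 93+54+54+54+54+54+54+131+130+248 = 926 → 03 9e.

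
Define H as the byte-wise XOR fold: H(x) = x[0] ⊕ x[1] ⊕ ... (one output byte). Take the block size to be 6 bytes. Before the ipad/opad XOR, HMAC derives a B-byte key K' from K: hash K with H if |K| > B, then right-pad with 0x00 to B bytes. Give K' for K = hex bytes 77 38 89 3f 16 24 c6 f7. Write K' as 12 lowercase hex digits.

fa0000000000

|K| = 8 > B = 6, so first hash the key.
H(K): XOR 77⊕38⊕89⊕3f⊕16⊕24⊕c6⊕f7 = fa.
Zero-pad H(K) = fa to 6 bytes: K' = fa 00 00 00 00 00.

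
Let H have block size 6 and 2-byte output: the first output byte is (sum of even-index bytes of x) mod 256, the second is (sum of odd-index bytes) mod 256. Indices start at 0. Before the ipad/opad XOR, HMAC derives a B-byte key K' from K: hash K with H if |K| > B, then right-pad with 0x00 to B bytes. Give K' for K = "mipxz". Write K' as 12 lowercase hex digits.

6d6970787a00

Key "mipxz" = 6d 69 70 78 7a is 5 bytes ≤ B = 6; zero-pad to 6 bytes: K' = 6d 69 70 78 7a 00.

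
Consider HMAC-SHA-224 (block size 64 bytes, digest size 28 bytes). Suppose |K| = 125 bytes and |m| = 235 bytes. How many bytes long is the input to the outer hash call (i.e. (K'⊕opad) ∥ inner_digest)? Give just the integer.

92

Key is 125 > 64 bytes, so it is hashed to 28 bytes then zero-padded to 64: |K'| = 64.
Outer input = (K'⊕opad) ∥ H(inner) → 64 + 28 = 92 bytes.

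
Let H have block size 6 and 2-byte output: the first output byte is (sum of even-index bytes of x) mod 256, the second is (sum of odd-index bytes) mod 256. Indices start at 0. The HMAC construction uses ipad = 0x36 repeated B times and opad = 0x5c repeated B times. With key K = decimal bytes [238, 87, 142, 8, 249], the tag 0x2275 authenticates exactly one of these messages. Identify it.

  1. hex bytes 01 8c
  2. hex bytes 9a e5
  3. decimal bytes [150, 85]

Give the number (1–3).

Key decimal bytes [238, 87, 142, 8, 249] = ee 57 8e 08 f9 is 5 bytes ≤ B = 6; zero-pad to 6 bytes: K' = ee 57 8e 08 f9 00.
K' ⊕ ipad = d8 61 b8 3e cf 36; K' ⊕ opad = b2 0b d2 54 a5 5c.
m1: inner = H(d8 61 b8 3e cf 36 01 8c) = 60 61; tag = H(b2 0b d2 54 a5 5c 60 61) = 891c
m2: inner = H(d8 61 b8 3e cf 36 9a e5) = f9 ba; tag = H(b2 0b d2 54 a5 5c f9 ba) = 2275 ← matches
m3: inner = H(d8 61 b8 3e cf 36 96 55) = f5 2a; tag = H(b2 0b d2 54 a5 5c f5 2a) = 1ee5

2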